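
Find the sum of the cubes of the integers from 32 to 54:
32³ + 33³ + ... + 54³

Use ∑_{k=1}^{n} k³ = [n(n+1)/2]², then subtract the first 31 terms.
∑_{k=1}^{54} k³ = [54×55/2]² = 1485² = 2205225
∑_{k=1}^{31} k³ = [31×32/2]² = 496² = 246016
∑_{k=32}^{54} k³ = 2205225 - 246016 = 1959209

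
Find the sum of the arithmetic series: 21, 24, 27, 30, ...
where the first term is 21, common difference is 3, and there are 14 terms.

Sₙ = n/2 × (first + last)
Last term = a + (n-1)d = 21 + (14-1)×3 = 60
S_14 = 14/2 × (21 + 60)
S_14 = 14/2 × 81 = 567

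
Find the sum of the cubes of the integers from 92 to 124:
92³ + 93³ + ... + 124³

Use ∑_{k=1}^{n} k³ = [n(n+1)/2]², then subtract the first 91 terms.
∑_{k=1}^{124} k³ = [124×125/2]² = 7750² = 60062500
∑_{k=1}^{91} k³ = [91×92/2]² = 4186² = 17522596
∑_{k=92}^{124} k³ = 60062500 - 17522596 = 42539904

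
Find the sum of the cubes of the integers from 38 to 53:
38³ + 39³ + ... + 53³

Use ∑_{k=1}^{n} k³ = [n(n+1)/2]², then subtract the first 37 terms.
∑_{k=1}^{53} k³ = [53×54/2]² = 1431² = 2047761
∑_{k=1}^{37} k³ = [37×38/2]² = 703² = 494209
∑_{k=38}^{53} k³ = 2047761 - 494209 = 1553552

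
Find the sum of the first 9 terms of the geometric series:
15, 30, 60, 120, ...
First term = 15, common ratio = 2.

Sₙ = a(1 - rⁿ) / (1 - r)
S_9 = 15(1 - 2^9) / (1 - 2)
S_9 = 15(1 - 512) / (-1)
S_9 = 7665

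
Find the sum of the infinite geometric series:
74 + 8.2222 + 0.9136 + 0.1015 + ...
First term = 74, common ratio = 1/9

For |r| < 1, S = a / (1 - r)
S = 74 / (1 - (1/9))
S = 74 / (8/9)
S = 333/4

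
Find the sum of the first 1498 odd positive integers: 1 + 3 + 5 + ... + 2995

Sum of first n odd numbers = n²
= 1498²
= 2244004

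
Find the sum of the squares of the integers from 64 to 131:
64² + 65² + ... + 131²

Use ∑_{k=1}^{n} k² = n(n+1)(2n+1)/6, then subtract the first 63 terms.
∑_{k=1}^{131} k² = 131×132×263/6 = 757966
∑_{k=1}^{63} k² = 63×64×127/6 = 85344
∑_{k=64}^{131} k² = 757966 - 85344 = 672622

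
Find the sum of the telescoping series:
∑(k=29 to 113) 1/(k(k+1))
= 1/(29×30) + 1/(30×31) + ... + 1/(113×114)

Partial fractions: 1/(k(k+1)) = 1/k - 1/(k+1)
The series telescopes:
= (1/29 - 1/30) + (1/30 - 1/31) + ... + (1/113 - 1/114)
= 1/29 - 1/114
= 85/3306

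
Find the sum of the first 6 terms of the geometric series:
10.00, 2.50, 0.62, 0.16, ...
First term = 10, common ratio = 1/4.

Sₙ = a(1 - rⁿ) / (1 - r)
S_6 = 10(1 - (1/4)^6) / (1 - (1/4))
S_6 = 10(1 - (1/4096)) / (3/4)
S_6 = 6825/512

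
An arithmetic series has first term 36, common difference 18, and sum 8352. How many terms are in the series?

Using S = n/2 × [2a + (n-1)d]
8352 = n/2 × [2(36) + (n-1)(18)]
8352 = n/2 × [72 + 18n - 18]
16704 = n × [54 + 18n]
18n² + (54)n - 16704 = 0
Discriminant: Δ = (54)² - 4(18)(-16704) = 2916 + 1202688 = 1205604
√Δ = 1098
n = [-(54) + √Δ] / (2·18) = (-54 + 1098) / 36 = 1044 / 36 = 29
(The negative root is discarded since n must be a positive integer.)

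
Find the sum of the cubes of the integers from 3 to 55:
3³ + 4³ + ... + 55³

Use ∑_{k=1}^{n} k³ = [n(n+1)/2]², then subtract the first 2 terms.
∑_{k=1}^{55} k³ = [55×56/2]² = 1540² = 2371600
∑_{k=1}^{2} k³ = [2×3/2]² = 3² = 9
∑_{k=3}^{55} k³ = 2371600 - 9 = 2371591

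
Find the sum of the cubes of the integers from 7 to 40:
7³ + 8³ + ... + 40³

Use ∑_{k=1}^{n} k³ = [n(n+1)/2]², then subtract the first 6 terms.
∑_{k=1}^{40} k³ = [40×41/2]² = 820² = 672400
∑_{k=1}^{6} k³ = [6×7/2]² = 21² = 441
∑_{k=7}^{40} k³ = 672400 - 441 = 671959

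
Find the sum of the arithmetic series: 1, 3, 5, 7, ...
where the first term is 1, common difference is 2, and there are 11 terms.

Sₙ = n/2 × (first + last)
Last term = a + (n-1)d = 1 + (11-1)×2 = 21
S_11 = 11/2 × (1 + 21)
S_11 = 11/2 × 22 = 121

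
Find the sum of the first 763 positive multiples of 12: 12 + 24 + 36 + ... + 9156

Factor out 12: = 12(1 + 2 + ... + 763) = 12 × n(n+1)/2
= 12 × 763×764/2
= 12 × 291466
= 3497592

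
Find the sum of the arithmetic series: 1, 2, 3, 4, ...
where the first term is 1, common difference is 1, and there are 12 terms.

Sₙ = n/2 × (first + last)
Last term = a + (n-1)d = 1 + (12-1)×1 = 12
S_12 = 12/2 × (1 + 12)
S_12 = 12/2 × 13 = 78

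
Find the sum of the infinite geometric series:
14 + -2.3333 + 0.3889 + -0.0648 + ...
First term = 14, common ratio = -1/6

For |r| < 1, S = a / (1 - r)
S = 14 / (1 - (-1/6))
S = 14 / (7/6)
S = 12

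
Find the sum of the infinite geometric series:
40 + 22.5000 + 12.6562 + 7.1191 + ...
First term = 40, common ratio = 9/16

For |r| < 1, S = a / (1 - r)
S = 40 / (1 - (9/16))
S = 40 / (7/16)
S = 640/7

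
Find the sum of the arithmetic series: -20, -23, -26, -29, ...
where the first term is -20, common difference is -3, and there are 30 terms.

Sₙ = n/2 × (first + last)
Last term = a + (n-1)d = -20 + (30-1)×(-3) = -107
S_30 = 30/2 × (-20 + (-107))
S_30 = 30/2 × (-127) = -1905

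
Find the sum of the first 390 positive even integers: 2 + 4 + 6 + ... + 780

Sum of first n even numbers = n(n+1)
= 390×391
= 152490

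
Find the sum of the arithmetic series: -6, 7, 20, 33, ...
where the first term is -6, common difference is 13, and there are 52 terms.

Sₙ = n/2 × (first + last)
Last term = a + (n-1)d = -6 + (52-1)×13 = 657
S_52 = 52/2 × (-6 + 657)
S_52 = 52/2 × 651 = 16926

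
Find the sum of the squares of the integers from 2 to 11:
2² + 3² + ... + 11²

Use ∑_{k=1}^{n} k² = n(n+1)(2n+1)/6, then subtract the first 1 terms.
∑_{k=1}^{11} k² = 11×12×23/6 = 506
∑_{k=1}^{1} k² = 1×2×3/6 = 1
∑_{k=2}^{11} k² = 506 - 1 = 505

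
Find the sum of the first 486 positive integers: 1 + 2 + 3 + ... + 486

Formula: ∑k = n(n+1)/2
= 486×487/2
= 236682/2
= 118341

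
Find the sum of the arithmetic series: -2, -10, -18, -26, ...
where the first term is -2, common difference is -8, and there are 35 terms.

Sₙ = n/2 × (first + last)
Last term = a + (n-1)d = -2 + (35-1)×(-8) = -274
S_35 = 35/2 × (-2 + (-274))
S_35 = 35/2 × (-276) = -4830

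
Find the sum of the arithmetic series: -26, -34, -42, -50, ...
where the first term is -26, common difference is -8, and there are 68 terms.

Sₙ = n/2 × (first + last)
Last term = a + (n-1)d = -26 + (68-1)×(-8) = -562
S_68 = 68/2 × (-26 + (-562))
S_68 = 68/2 × (-588) = -19992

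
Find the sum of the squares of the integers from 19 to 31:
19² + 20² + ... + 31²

Use ∑_{k=1}^{n} k² = n(n+1)(2n+1)/6, then subtract the first 18 terms.
∑_{k=1}^{31} k² = 31×32×63/6 = 10416
∑_{k=1}^{18} k² = 18×19×37/6 = 2109
∑_{k=19}^{31} k² = 10416 - 2109 = 8307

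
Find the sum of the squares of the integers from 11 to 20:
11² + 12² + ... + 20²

Use ∑_{k=1}^{n} k² = n(n+1)(2n+1)/6, then subtract the first 10 terms.
∑_{k=1}^{20} k² = 20×21×41/6 = 2870
∑_{k=1}^{10} k² = 10×11×21/6 = 385
∑_{k=11}^{20} k² = 2870 - 385 = 2485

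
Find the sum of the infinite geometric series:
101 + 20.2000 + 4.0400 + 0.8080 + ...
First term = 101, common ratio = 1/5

For |r| < 1, S = a / (1 - r)
S = 101 / (1 - (1/5))
S = 101 / (4/5)
S = 505/4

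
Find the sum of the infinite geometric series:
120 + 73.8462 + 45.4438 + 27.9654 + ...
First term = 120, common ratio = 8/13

For |r| < 1, S = a / (1 - r)
S = 120 / (1 - (8/13))
S = 120 / (5/13)
S = 312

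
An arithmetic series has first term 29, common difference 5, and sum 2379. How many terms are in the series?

Using S = n/2 × [2a + (n-1)d]
2379 = n/2 × [2(29) + (n-1)(5)]
2379 = n/2 × [58 + 5n - 5]
4758 = n × [53 + 5n]
5n² + (53)n - 4758 = 0
Discriminant: Δ = (53)² - 4(5)(-4758) = 2809 + 95160 = 97969
√Δ = 313
n = [-(53) + √Δ] / (2·5) = (-53 + 313) / 10 = 260 / 10 = 26
(The negative root is discarded since n must be a positive integer.)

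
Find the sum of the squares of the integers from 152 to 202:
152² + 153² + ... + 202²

Use ∑_{k=1}^{n} k² = n(n+1)(2n+1)/6, then subtract the first 151 terms.
∑_{k=1}^{202} k² = 202×203×405/6 = 2767905
∑_{k=1}^{151} k² = 151×152×303/6 = 1159076
∑_{k=152}^{202} k² = 2767905 - 1159076 = 1608829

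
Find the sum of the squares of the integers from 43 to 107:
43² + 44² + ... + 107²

Use ∑_{k=1}^{n} k² = n(n+1)(2n+1)/6, then subtract the first 42 terms.
∑_{k=1}^{107} k² = 107×108×215/6 = 414090
∑_{k=1}^{42} k² = 42×43×85/6 = 25585
∑_{k=43}^{107} k² = 414090 - 25585 = 388505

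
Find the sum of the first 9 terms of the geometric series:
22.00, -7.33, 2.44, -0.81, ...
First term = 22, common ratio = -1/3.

Sₙ = a(1 - rⁿ) / (1 - r)
S_9 = 22(1 - (-1/3)^9) / (1 - (-1/3))
S_9 = 22(1 - (-1/19683)) / (4/3)
S_9 = 108262/6561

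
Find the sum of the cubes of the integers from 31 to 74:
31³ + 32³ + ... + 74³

Use ∑_{k=1}^{n} k³ = [n(n+1)/2]², then subtract the first 30 terms.
∑_{k=1}^{74} k³ = [74×75/2]² = 2775² = 7700625
∑_{k=1}^{30} k³ = [30×31/2]² = 465² = 216225
∑_{k=31}^{74} k³ = 7700625 - 216225 = 7484400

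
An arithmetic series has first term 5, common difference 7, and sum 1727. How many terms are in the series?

Using S = n/2 × [2a + (n-1)d]
1727 = n/2 × [2(5) + (n-1)(7)]
1727 = n/2 × [10 + 7n - 7]
3454 = n × [3 + 7n]
7n² + (3)n - 3454 = 0
Discriminant: Δ = (3)² - 4(7)(-3454) = 9 + 96712 = 96721
√Δ = 311
n = [-(3) + √Δ] / (2·7) = (-3 + 311) / 14 = 308 / 14 = 22
(The negative root is discarded since n must be a positive integer.)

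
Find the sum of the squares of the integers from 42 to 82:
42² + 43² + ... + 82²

Use ∑_{k=1}^{n} k² = n(n+1)(2n+1)/6, then subtract the first 41 terms.
∑_{k=1}^{82} k² = 82×83×165/6 = 187165
∑_{k=1}^{41} k² = 41×42×83/6 = 23821
∑_{k=42}^{82} k² = 187165 - 23821 = 163344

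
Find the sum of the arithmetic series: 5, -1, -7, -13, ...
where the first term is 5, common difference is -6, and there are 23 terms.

Sₙ = n/2 × (first + last)
Last term = a + (n-1)d = 5 + (23-1)×(-6) = -127
S_23 = 23/2 × (5 + (-127))
S_23 = 23/2 × (-122) = -1403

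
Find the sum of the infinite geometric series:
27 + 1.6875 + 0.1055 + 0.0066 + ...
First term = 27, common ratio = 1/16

For |r| < 1, S = a / (1 - r)
S = 27 / (1 - (1/16))
S = 27 / (15/16)
S = 144/5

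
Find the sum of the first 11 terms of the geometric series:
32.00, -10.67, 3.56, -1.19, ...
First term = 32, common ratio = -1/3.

Sₙ = a(1 - rⁿ) / (1 - r)
S_11 = 32(1 - (-1/3)^11) / (1 - (-1/3))
S_11 = 32(1 - (-1/177147)) / (4/3)
S_11 = 1417184/59049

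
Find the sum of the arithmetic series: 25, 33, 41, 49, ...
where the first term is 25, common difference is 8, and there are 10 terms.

Sₙ = n/2 × (first + last)
Last term = a + (n-1)d = 25 + (10-1)×8 = 97
S_10 = 10/2 × (25 + 97)
S_10 = 10/2 × 122 = 610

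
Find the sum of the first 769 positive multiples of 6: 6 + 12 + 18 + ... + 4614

Factor out 6: = 6(1 + 2 + ... + 769) = 6 × n(n+1)/2
= 6 × 769×770/2
= 6 × 296065
= 1776390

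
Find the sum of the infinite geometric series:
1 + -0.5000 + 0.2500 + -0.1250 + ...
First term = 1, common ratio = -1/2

For |r| < 1, S = a / (1 - r)
S = 1 / (1 - (-1/2))
S = 1 / (3/2)
S = 2/3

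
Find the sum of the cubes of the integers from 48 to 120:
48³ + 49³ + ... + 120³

Use ∑_{k=1}^{n} k³ = [n(n+1)/2]², then subtract the first 47 terms.
∑_{k=1}^{120} k³ = [120×121/2]² = 7260² = 52707600
∑_{k=1}^{47} k³ = [47×48/2]² = 1128² = 1272384
∑_{k=48}^{120} k³ = 52707600 - 1272384 = 51435216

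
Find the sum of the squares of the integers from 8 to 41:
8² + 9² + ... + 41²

Use ∑_{k=1}^{n} k² = n(n+1)(2n+1)/6, then subtract the first 7 terms.
∑_{k=1}^{41} k² = 41×42×83/6 = 23821
∑_{k=1}^{7} k² = 7×8×15/6 = 140
∑_{k=8}^{41} k² = 23821 - 140 = 23681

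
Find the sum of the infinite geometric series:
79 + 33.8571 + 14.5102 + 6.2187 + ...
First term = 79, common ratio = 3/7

For |r| < 1, S = a / (1 - r)
S = 79 / (1 - (3/7))
S = 79 / (4/7)
S = 553/4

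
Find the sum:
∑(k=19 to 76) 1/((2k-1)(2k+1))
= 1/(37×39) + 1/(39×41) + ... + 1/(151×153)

Partial fractions: 1/((2k-1)(2k+1)) = (1/2)[1/(2k-1) - 1/(2k+1)]
The series telescopes:
= (1/2)[1/37 - 1/153]
= 58/5661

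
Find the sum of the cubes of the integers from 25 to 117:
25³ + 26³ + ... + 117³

Use ∑_{k=1}^{n} k³ = [n(n+1)/2]², then subtract the first 24 terms.
∑_{k=1}^{117} k³ = [117×118/2]² = 6903² = 47651409
∑_{k=1}^{24} k³ = [24×25/2]² = 300² = 90000
∑_{k=25}^{117} k³ = 47651409 - 90000 = 47561409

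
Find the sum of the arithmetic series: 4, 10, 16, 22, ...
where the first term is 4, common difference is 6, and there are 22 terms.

Sₙ = n/2 × (first + last)
Last term = a + (n-1)d = 4 + (22-1)×6 = 130
S_22 = 22/2 × (4 + 130)
S_22 = 22/2 × 134 = 1474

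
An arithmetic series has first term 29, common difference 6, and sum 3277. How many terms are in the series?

Using S = n/2 × [2a + (n-1)d]
3277 = n/2 × [2(29) + (n-1)(6)]
3277 = n/2 × [58 + 6n - 6]
6554 = n × [52 + 6n]
6n² + (52)n - 6554 = 0
Discriminant: Δ = (52)² - 4(6)(-6554) = 2704 + 157296 = 160000
√Δ = 400
n = [-(52) + √Δ] / (2·6) = (-52 + 400) / 12 = 348 / 12 = 29
(The negative root is discarded since n must be a positive integer.)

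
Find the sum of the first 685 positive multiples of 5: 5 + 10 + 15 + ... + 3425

Factor out 5: = 5(1 + 2 + ... + 685) = 5 × n(n+1)/2
= 5 × 685×686/2
= 5 × 234955
= 1174775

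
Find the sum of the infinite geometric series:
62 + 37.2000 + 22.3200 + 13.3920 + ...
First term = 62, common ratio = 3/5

For |r| < 1, S = a / (1 - r)
S = 62 / (1 - (3/5))
S = 62 / (2/5)
S = 155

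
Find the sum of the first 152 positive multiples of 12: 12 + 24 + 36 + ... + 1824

Factor out 12: = 12(1 + 2 + ... + 152) = 12 × n(n+1)/2
= 12 × 152×153/2
= 12 × 11628
= 139536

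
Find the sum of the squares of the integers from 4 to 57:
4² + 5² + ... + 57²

Use ∑_{k=1}^{n} k² = n(n+1)(2n+1)/6, then subtract the first 3 terms.
∑_{k=1}^{57} k² = 57×58×115/6 = 63365
∑_{k=1}^{3} k² = 3×4×7/6 = 14
∑_{k=4}^{57} k² = 63365 - 14 = 63351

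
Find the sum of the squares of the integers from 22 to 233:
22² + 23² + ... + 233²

Use ∑_{k=1}^{n} k² = n(n+1)(2n+1)/6, then subtract the first 21 terms.
∑_{k=1}^{233} k² = 233×234×467/6 = 4243629
∑_{k=1}^{21} k² = 21×22×43/6 = 3311
∑_{k=22}^{233} k² = 4243629 - 3311 = 4240318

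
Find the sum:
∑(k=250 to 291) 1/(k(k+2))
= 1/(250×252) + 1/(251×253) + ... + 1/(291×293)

Partial fractions: 1/(k(k+2)) = (1/2)[1/k - 1/(k+2)]
Telescoping leaves the first two and last two terms:
= (1/2)[1/250 + 1/251 - 1/292 - 1/293]
= 3077403/5368639000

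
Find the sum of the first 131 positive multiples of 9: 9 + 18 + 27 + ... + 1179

Factor out 9: = 9(1 + 2 + ... + 131) = 9 × n(n+1)/2
= 9 × 131×132/2
= 9 × 8646
= 77814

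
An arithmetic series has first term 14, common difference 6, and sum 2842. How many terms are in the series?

Using S = n/2 × [2a + (n-1)d]
2842 = n/2 × [2(14) + (n-1)(6)]
2842 = n/2 × [28 + 6n - 6]
5684 = n × [22 + 6n]
6n² + (22)n - 5684 = 0
Discriminant: Δ = (22)² - 4(6)(-5684) = 484 + 136416 = 136900
√Δ = 370
n = [-(22) + √Δ] / (2·6) = (-22 + 370) / 12 = 348 / 12 = 29
(The negative root is discarded since n must be a positive integer.)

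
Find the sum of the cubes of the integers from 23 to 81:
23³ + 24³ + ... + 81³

Use ∑_{k=1}^{n} k³ = [n(n+1)/2]², then subtract the first 22 terms.
∑_{k=1}^{81} k³ = [81×82/2]² = 3321² = 11029041
∑_{k=1}^{22} k³ = [22×23/2]² = 253² = 64009
∑_{k=23}^{81} k³ = 11029041 - 64009 = 10965032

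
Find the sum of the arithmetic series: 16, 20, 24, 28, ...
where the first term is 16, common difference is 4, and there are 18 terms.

Sₙ = n/2 × (first + last)
Last term = a + (n-1)d = 16 + (18-1)×4 = 84
S_18 = 18/2 × (16 + 84)
S_18 = 18/2 × 100 = 900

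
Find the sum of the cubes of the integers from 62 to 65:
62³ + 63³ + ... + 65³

Use ∑_{k=1}^{n} k³ = [n(n+1)/2]², then subtract the first 61 terms.
∑_{k=1}^{65} k³ = [65×66/2]² = 2145² = 4601025
∑_{k=1}^{61} k³ = [61×62/2]² = 1891² = 3575881
∑_{k=62}^{65} k³ = 4601025 - 3575881 = 1025144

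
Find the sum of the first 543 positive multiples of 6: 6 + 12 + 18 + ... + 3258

Factor out 6: = 6(1 + 2 + ... + 543) = 6 × n(n+1)/2
= 6 × 543×544/2
= 6 × 147696
= 886176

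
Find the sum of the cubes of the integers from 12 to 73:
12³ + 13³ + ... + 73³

Use ∑_{k=1}^{n} k³ = [n(n+1)/2]², then subtract the first 11 terms.
∑_{k=1}^{73} k³ = [73×74/2]² = 2701² = 7295401
∑_{k=1}^{11} k³ = [11×12/2]² = 66² = 4356
∑_{k=12}^{73} k³ = 7295401 - 4356 = 7291045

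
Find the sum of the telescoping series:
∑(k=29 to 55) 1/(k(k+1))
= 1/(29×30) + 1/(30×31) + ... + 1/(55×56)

Partial fractions: 1/(k(k+1)) = 1/k - 1/(k+1)
The series telescopes:
= (1/29 - 1/30) + (1/30 - 1/31) + ... + (1/55 - 1/56)
= 1/29 - 1/56
= 27/1624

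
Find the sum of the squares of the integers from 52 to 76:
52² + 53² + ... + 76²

Use ∑_{k=1}^{n} k² = n(n+1)(2n+1)/6, then subtract the first 51 terms.
∑_{k=1}^{76} k² = 76×77×153/6 = 149226
∑_{k=1}^{51} k² = 51×52×103/6 = 45526
∑_{k=52}^{76} k² = 149226 - 45526 = 103700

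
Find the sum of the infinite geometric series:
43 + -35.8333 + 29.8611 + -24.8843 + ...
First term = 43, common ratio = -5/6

For |r| < 1, S = a / (1 - r)
S = 43 / (1 - (-5/6))
S = 43 / (11/6)
S = 258/11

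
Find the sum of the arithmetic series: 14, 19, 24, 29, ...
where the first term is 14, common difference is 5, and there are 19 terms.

Sₙ = n/2 × (first + last)
Last term = a + (n-1)d = 14 + (19-1)×5 = 104
S_19 = 19/2 × (14 + 104)
S_19 = 19/2 × 118 = 1121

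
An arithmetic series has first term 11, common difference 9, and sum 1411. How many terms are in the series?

Using S = n/2 × [2a + (n-1)d]
1411 = n/2 × [2(11) + (n-1)(9)]
1411 = n/2 × [22 + 9n - 9]
2822 = n × [13 + 9n]
9n² + (13)n - 2822 = 0
Discriminant: Δ = (13)² - 4(9)(-2822) = 169 + 101592 = 101761
√Δ = 319
n = [-(13) + √Δ] / (2·9) = (-13 + 319) / 18 = 306 / 18 = 17
(The negative root is discarded since n must be a positive integer.)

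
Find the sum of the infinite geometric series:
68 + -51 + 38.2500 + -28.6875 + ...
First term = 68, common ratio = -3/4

For |r| < 1, S = a / (1 - r)
S = 68 / (1 - (-3/4))
S = 68 / (7/4)
S = 272/7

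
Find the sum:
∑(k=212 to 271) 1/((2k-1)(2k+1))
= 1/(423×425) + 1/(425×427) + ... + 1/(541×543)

Partial fractions: 1/((2k-1)(2k+1)) = (1/2)[1/(2k-1) - 1/(2k+1)]
The series telescopes:
= (1/2)[1/423 - 1/543]
= 20/76563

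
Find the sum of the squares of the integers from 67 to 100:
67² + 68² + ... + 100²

Use ∑_{k=1}^{n} k² = n(n+1)(2n+1)/6, then subtract the first 66 terms.
∑_{k=1}^{100} k² = 100×101×201/6 = 338350
∑_{k=1}^{66} k² = 66×67×133/6 = 98021
∑_{k=67}^{100} k² = 338350 - 98021 = 240329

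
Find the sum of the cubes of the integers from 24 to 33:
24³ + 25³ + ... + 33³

Use ∑_{k=1}^{n} k³ = [n(n+1)/2]², then subtract the first 23 terms.
∑_{k=1}^{33} k³ = [33×34/2]² = 561² = 314721
∑_{k=1}^{23} k³ = [23×24/2]² = 276² = 76176
∑_{k=24}^{33} k³ = 314721 - 76176 = 238545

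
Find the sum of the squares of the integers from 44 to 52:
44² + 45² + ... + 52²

Use ∑_{k=1}^{n} k² = n(n+1)(2n+1)/6, then subtract the first 43 terms.
∑_{k=1}^{52} k² = 52×53×105/6 = 48230
∑_{k=1}^{43} k² = 43×44×87/6 = 27434
∑_{k=44}^{52} k² = 48230 - 27434 = 20796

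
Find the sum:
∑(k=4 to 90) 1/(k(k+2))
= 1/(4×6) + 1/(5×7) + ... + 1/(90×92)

Partial fractions: 1/(k(k+2)) = (1/2)[1/k - 1/(k+2)]
Telescoping leaves the first two and last two terms:
= (1/2)[1/4 + 1/5 - 1/91 - 1/92]
= 8961/41860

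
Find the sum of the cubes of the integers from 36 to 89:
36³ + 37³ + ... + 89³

Use ∑_{k=1}^{n} k³ = [n(n+1)/2]², then subtract the first 35 terms.
∑_{k=1}^{89} k³ = [89×90/2]² = 4005² = 16040025
∑_{k=1}^{35} k³ = [35×36/2]² = 630² = 396900
∑_{k=36}^{89} k³ = 16040025 - 396900 = 15643125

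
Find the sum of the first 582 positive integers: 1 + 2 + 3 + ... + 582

Formula: ∑k = n(n+1)/2
= 582×583/2
= 339306/2
= 169653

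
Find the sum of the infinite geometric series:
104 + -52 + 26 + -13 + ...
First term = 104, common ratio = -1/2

For |r| < 1, S = a / (1 - r)
S = 104 / (1 - (-1/2))
S = 104 / (3/2)
S = 208/3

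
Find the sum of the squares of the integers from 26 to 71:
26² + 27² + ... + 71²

Use ∑_{k=1}^{n} k² = n(n+1)(2n+1)/6, then subtract the first 25 terms.
∑_{k=1}^{71} k² = 71×72×143/6 = 121836
∑_{k=1}^{25} k² = 25×26×51/6 = 5525
∑_{k=26}^{71} k² = 121836 - 5525 = 116311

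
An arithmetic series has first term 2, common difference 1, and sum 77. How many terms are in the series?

Using S = n/2 × [2a + (n-1)d]
77 = n/2 × [2(2) + (n-1)(1)]
77 = n/2 × [4 + 1n - 1]
154 = n × [3 + 1n]
1n² + (3)n - 154 = 0
Discriminant: Δ = (3)² - 4(1)(-154) = 9 + 616 = 625
√Δ = 25
n = [-(3) + √Δ] / (2·1) = (-3 + 25) / 2 = 22 / 2 = 11
(The negative root is discarded since n must be a positive integer.)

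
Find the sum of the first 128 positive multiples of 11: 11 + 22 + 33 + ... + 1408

Factor out 11: = 11(1 + 2 + ... + 128) = 11 × n(n+1)/2
= 11 × 128×129/2
= 11 × 8256
= 90816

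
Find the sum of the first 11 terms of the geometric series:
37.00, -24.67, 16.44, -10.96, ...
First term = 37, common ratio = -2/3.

Sₙ = a(1 - rⁿ) / (1 - r)
S_11 = 37(1 - (-2/3)^11) / (1 - (-2/3))
S_11 = 37(1 - (-2048/177147)) / (5/3)
S_11 = 1326043/59049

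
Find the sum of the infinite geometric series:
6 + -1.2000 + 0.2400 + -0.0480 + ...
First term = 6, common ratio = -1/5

For |r| < 1, S = a / (1 - r)
S = 6 / (1 - (-1/5))
S = 6 / (6/5)
S = 5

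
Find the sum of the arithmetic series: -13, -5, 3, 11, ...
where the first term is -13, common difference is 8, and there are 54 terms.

Sₙ = n/2 × (first + last)
Last term = a + (n-1)d = -13 + (54-1)×8 = 411
S_54 = 54/2 × (-13 + 411)
S_54 = 54/2 × 398 = 10746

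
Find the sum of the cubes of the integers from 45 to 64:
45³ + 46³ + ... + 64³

Use ∑_{k=1}^{n} k³ = [n(n+1)/2]², then subtract the first 44 terms.
∑_{k=1}^{64} k³ = [64×65/2]² = 2080² = 4326400
∑_{k=1}^{44} k³ = [44×45/2]² = 990² = 980100
∑_{k=45}^{64} k³ = 4326400 - 980100 = 3346300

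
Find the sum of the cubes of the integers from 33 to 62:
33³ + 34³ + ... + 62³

Use ∑_{k=1}^{n} k³ = [n(n+1)/2]², then subtract the first 32 terms.
∑_{k=1}^{62} k³ = [62×63/2]² = 1953² = 3814209
∑_{k=1}^{32} k³ = [32×33/2]² = 528² = 278784
∑_{k=33}^{62} k³ = 3814209 - 278784 = 3535425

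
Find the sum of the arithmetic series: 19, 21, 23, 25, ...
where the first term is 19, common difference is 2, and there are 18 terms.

Sₙ = n/2 × (first + last)
Last term = a + (n-1)d = 19 + (18-1)×2 = 53
S_18 = 18/2 × (19 + 53)
S_18 = 18/2 × 72 = 648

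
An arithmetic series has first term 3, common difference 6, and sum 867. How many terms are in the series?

Using S = n/2 × [2a + (n-1)d]
867 = n/2 × [2(3) + (n-1)(6)]
867 = n/2 × [6 + 6n - 6]
1734 = n × [0 + 6n]
6n² + (0)n - 1734 = 0
Discriminant: Δ = (0)² - 4(6)(-1734) = 0 + 41616 = 41616
√Δ = 204
n = [-(0) + √Δ] / (2·6) = (0 + 204) / 12 = 204 / 12 = 17
(The negative root is discarded since n must be a positive integer.)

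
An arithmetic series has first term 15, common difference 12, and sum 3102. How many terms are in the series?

Using S = n/2 × [2a + (n-1)d]
3102 = n/2 × [2(15) + (n-1)(12)]
3102 = n/2 × [30 + 12n - 12]
6204 = n × [18 + 12n]
12n² + (18)n - 6204 = 0
Discriminant: Δ = (18)² - 4(12)(-6204) = 324 + 297792 = 298116
√Δ = 546
n = [-(18) + √Δ] / (2·12) = (-18 + 546) / 24 = 528 / 24 = 22
(The negative root is discarded since n must be a positive integer.)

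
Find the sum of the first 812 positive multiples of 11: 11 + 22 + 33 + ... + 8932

Factor out 11: = 11(1 + 2 + ... + 812) = 11 × n(n+1)/2
= 11 × 812×813/2
= 11 × 330078
= 3630858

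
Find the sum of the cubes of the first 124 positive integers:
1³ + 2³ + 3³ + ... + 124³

Formula: ∑k³ = [n(n+1)/2]²
= [124×125/2]²
= 7750²
= 60062500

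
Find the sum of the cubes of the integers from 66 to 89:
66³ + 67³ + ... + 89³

Use ∑_{k=1}^{n} k³ = [n(n+1)/2]², then subtract the first 65 terms.
∑_{k=1}^{89} k³ = [89×90/2]² = 4005² = 16040025
∑_{k=1}^{65} k³ = [65×66/2]² = 2145² = 4601025
∑_{k=66}^{89} k³ = 16040025 - 4601025 = 11439000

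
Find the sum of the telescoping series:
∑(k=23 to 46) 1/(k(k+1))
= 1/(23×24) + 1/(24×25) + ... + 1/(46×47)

Partial fractions: 1/(k(k+1)) = 1/k - 1/(k+1)
The series telescopes:
= (1/23 - 1/24) + (1/24 - 1/25) + ... + (1/46 - 1/47)
= 1/23 - 1/47
= 24/1081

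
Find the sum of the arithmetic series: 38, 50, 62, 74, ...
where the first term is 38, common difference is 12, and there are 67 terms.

Sₙ = n/2 × (first + last)
Last term = a + (n-1)d = 38 + (67-1)×12 = 830
S_67 = 67/2 × (38 + 830)
S_67 = 67/2 × 868 = 29078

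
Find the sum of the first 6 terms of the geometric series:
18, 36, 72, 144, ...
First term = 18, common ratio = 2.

Sₙ = a(1 - rⁿ) / (1 - r)
S_6 = 18(1 - 2^6) / (1 - 2)
S_6 = 18(1 - 64) / (-1)
S_6 = 1134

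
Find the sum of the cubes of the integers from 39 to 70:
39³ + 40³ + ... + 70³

Use ∑_{k=1}^{n} k³ = [n(n+1)/2]², then subtract the first 38 terms.
∑_{k=1}^{70} k³ = [70×71/2]² = 2485² = 6175225
∑_{k=1}^{38} k³ = [38×39/2]² = 741² = 549081
∑_{k=39}^{70} k³ = 6175225 - 549081 = 5626144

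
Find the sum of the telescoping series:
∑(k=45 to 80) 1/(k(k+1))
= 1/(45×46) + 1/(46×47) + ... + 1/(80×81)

Partial fractions: 1/(k(k+1)) = 1/k - 1/(k+1)
The series telescopes:
= (1/45 - 1/46) + (1/46 - 1/47) + ... + (1/80 - 1/81)
= 1/45 - 1/81
= 4/405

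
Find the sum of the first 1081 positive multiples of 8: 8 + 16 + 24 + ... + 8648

Factor out 8: = 8(1 + 2 + ... + 1081) = 8 × n(n+1)/2
= 8 × 1081×1082/2
= 8 × 584821
= 4678568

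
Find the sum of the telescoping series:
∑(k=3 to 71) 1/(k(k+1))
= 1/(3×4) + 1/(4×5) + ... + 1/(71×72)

Partial fractions: 1/(k(k+1)) = 1/k - 1/(k+1)
The series telescopes:
= (1/3 - 1/4) + (1/4 - 1/5) + ... + (1/71 - 1/72)
= 1/3 - 1/72
= 23/72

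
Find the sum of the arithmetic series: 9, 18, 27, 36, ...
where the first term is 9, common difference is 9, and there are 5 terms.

Sₙ = n/2 × (first + last)
Last term = a + (n-1)d = 9 + (5-1)×9 = 45
S_5 = 5/2 × (9 + 45)
S_5 = 5/2 × 54 = 135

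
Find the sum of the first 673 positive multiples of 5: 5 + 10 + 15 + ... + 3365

Factor out 5: = 5(1 + 2 + ... + 673) = 5 × n(n+1)/2
= 5 × 673×674/2
= 5 × 226801
= 1134005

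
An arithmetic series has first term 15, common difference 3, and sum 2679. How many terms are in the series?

Using S = n/2 × [2a + (n-1)d]
2679 = n/2 × [2(15) + (n-1)(3)]
2679 = n/2 × [30 + 3n - 3]
5358 = n × [27 + 3n]
3n² + (27)n - 5358 = 0
Discriminant: Δ = (27)² - 4(3)(-5358) = 729 + 64296 = 65025
√Δ = 255
n = [-(27) + √Δ] / (2·3) = (-27 + 255) / 6 = 228 / 6 = 38
(The negative root is discarded since n must be a positive integer.)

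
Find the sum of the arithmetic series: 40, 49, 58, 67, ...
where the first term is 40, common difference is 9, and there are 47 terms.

Sₙ = n/2 × (first + last)
Last term = a + (n-1)d = 40 + (47-1)×9 = 454
S_47 = 47/2 × (40 + 454)
S_47 = 47/2 × 494 = 11609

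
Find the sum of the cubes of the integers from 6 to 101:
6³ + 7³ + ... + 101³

Use ∑_{k=1}^{n} k³ = [n(n+1)/2]², then subtract the first 5 terms.
∑_{k=1}^{101} k³ = [101×102/2]² = 5151² = 26532801
∑_{k=1}^{5} k³ = [5×6/2]² = 15² = 225
∑_{k=6}^{101} k³ = 26532801 - 225 = 26532576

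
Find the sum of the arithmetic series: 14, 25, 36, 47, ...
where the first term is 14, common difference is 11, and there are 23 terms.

Sₙ = n/2 × (first + last)
Last term = a + (n-1)d = 14 + (23-1)×11 = 256
S_23 = 23/2 × (14 + 256)
S_23 = 23/2 × 270 = 3105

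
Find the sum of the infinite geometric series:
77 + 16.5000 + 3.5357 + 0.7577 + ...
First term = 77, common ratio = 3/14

For |r| < 1, S = a / (1 - r)
S = 77 / (1 - (3/14))
S = 77 / (11/14)
S = 98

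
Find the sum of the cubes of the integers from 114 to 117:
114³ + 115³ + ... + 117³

Use ∑_{k=1}^{n} k³ = [n(n+1)/2]², then subtract the first 113 terms.
∑_{k=1}^{117} k³ = [117×118/2]² = 6903² = 47651409
∑_{k=1}^{113} k³ = [113×114/2]² = 6441² = 41486481
∑_{k=114}^{117} k³ = 47651409 - 41486481 = 6164928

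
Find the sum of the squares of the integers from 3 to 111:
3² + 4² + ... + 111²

Use ∑_{k=1}^{n} k² = n(n+1)(2n+1)/6, then subtract the first 2 terms.
∑_{k=1}^{111} k² = 111×112×223/6 = 462056
∑_{k=1}^{2} k² = 2×3×5/6 = 5
∑_{k=3}^{111} k² = 462056 - 5 = 462051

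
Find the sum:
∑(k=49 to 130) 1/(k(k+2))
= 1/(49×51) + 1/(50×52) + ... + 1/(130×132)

Partial fractions: 1/(k(k+2)) = (1/2)[1/k - 1/(k+2)]
Telescoping leaves the first two and last two terms:
= (1/2)[1/49 + 1/50 - 1/131 - 1/132]
= 533779/42365400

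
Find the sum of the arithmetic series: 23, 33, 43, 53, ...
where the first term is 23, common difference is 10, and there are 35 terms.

Sₙ = n/2 × (first + last)
Last term = a + (n-1)d = 23 + (35-1)×10 = 363
S_35 = 35/2 × (23 + 363)
S_35 = 35/2 × 386 = 6755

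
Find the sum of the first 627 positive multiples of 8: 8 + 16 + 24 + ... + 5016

Factor out 8: = 8(1 + 2 + ... + 627) = 8 × n(n+1)/2
= 8 × 627×628/2
= 8 × 196878
= 1575024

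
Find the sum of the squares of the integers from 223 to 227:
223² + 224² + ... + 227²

Use ∑_{k=1}^{n} k² = n(n+1)(2n+1)/6, then subtract the first 222 terms.
∑_{k=1}^{227} k² = 227×228×455/6 = 3924830
∑_{k=1}^{222} k² = 222×223×445/6 = 3671695
∑_{k=223}^{227} k² = 3924830 - 3671695 = 253135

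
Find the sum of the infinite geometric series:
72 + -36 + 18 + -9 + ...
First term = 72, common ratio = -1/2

For |r| < 1, S = a / (1 - r)
S = 72 / (1 - (-1/2))
S = 72 / (3/2)
S = 48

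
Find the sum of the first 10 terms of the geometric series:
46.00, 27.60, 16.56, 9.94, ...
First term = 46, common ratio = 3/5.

Sₙ = a(1 - rⁿ) / (1 - r)
S_10 = 46(1 - (3/5)^10) / (1 - (3/5))
S_10 = 46(1 - (59049/9765625)) / (2/5)
S_10 = 223251248/1953125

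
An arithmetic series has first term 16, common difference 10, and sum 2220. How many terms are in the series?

Using S = n/2 × [2a + (n-1)d]
2220 = n/2 × [2(16) + (n-1)(10)]
2220 = n/2 × [32 + 10n - 10]
4440 = n × [22 + 10n]
10n² + (22)n - 4440 = 0
Discriminant: Δ = (22)² - 4(10)(-4440) = 484 + 177600 = 178084
√Δ = 422
n = [-(22) + √Δ] / (2·10) = (-22 + 422) / 20 = 400 / 20 = 20
(The negative root is discarded since n must be a positive integer.)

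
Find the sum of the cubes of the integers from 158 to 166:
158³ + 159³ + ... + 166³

Use ∑_{k=1}^{n} k³ = [n(n+1)/2]², then subtract the first 157 terms.
∑_{k=1}^{166} k³ = [166×167/2]² = 13861² = 192127321
∑_{k=1}^{157} k³ = [157×158/2]² = 12403² = 153834409
∑_{k=158}^{166} k³ = 192127321 - 153834409 = 38292912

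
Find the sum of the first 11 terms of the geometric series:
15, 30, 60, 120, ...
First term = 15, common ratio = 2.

Sₙ = a(1 - rⁿ) / (1 - r)
S_11 = 15(1 - 2^11) / (1 - 2)
S_11 = 15(1 - 2048) / (-1)
S_11 = 30705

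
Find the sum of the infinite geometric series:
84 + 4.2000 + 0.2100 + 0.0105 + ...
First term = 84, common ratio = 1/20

For |r| < 1, S = a / (1 - r)
S = 84 / (1 - (1/20))
S = 84 / (19/20)
S = 1680/19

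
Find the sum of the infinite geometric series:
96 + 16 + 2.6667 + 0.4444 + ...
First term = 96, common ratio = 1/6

For |r| < 1, S = a / (1 - r)
S = 96 / (1 - (1/6))
S = 96 / (5/6)
S = 576/5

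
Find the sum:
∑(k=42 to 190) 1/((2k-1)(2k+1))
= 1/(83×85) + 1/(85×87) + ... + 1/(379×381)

Partial fractions: 1/((2k-1)(2k+1)) = (1/2)[1/(2k-1) - 1/(2k+1)]
The series telescopes:
= (1/2)[1/83 - 1/381]
= 149/31623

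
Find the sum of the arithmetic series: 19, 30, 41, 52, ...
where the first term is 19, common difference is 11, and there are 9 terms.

Sₙ = n/2 × (first + last)
Last term = a + (n-1)d = 19 + (9-1)×11 = 107
S_9 = 9/2 × (19 + 107)
S_9 = 9/2 × 126 = 567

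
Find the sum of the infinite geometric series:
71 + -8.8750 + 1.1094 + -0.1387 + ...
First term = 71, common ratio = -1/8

For |r| < 1, S = a / (1 - r)
S = 71 / (1 - (-1/8))
S = 71 / (9/8)
S = 568/9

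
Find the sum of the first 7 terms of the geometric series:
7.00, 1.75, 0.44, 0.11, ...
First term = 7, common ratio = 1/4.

Sₙ = a(1 - rⁿ) / (1 - r)
S_7 = 7(1 - (1/4)^7) / (1 - (1/4))
S_7 = 7(1 - (1/16384)) / (3/4)
S_7 = 38227/4096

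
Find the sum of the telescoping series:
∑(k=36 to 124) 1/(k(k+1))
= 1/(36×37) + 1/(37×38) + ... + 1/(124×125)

Partial fractions: 1/(k(k+1)) = 1/k - 1/(k+1)
The series telescopes:
= (1/36 - 1/37) + (1/37 - 1/38) + ... + (1/124 - 1/125)
= 1/36 - 1/125
= 89/4500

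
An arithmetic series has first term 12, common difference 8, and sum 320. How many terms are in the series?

Using S = n/2 × [2a + (n-1)d]
320 = n/2 × [2(12) + (n-1)(8)]
320 = n/2 × [24 + 8n - 8]
640 = n × [16 + 8n]
8n² + (16)n - 640 = 0
Discriminant: Δ = (16)² - 4(8)(-640) = 256 + 20480 = 20736
√Δ = 144
n = [-(16) + √Δ] / (2·8) = (-16 + 144) / 16 = 128 / 16 = 8
(The negative root is discarded since n must be a positive integer.)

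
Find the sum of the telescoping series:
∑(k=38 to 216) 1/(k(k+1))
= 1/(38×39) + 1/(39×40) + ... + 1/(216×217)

Partial fractions: 1/(k(k+1)) = 1/k - 1/(k+1)
The series telescopes:
= (1/38 - 1/39) + (1/39 - 1/40) + ... + (1/216 - 1/217)
= 1/38 - 1/217
= 179/8246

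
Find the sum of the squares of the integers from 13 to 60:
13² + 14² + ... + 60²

Use ∑_{k=1}^{n} k² = n(n+1)(2n+1)/6, then subtract the first 12 terms.
∑_{k=1}^{60} k² = 60×61×121/6 = 73810
∑_{k=1}^{12} k² = 12×13×25/6 = 650
∑_{k=13}^{60} k² = 73810 - 650 = 73160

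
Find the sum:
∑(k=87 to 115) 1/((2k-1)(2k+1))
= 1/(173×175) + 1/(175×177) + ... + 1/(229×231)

Partial fractions: 1/((2k-1)(2k+1)) = (1/2)[1/(2k-1) - 1/(2k+1)]
The series telescopes:
= (1/2)[1/173 - 1/231]
= 29/39963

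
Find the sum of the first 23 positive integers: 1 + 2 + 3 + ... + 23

Formula: ∑k = n(n+1)/2
= 23×24/2
= 552/2
= 276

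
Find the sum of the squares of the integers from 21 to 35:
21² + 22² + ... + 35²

Use ∑_{k=1}^{n} k² = n(n+1)(2n+1)/6, then subtract the first 20 terms.
∑_{k=1}^{35} k² = 35×36×71/6 = 14910
∑_{k=1}^{20} k² = 20×21×41/6 = 2870
∑_{k=21}^{35} k² = 14910 - 2870 = 12040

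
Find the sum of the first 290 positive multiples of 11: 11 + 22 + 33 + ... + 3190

Factor out 11: = 11(1 + 2 + ... + 290) = 11 × n(n+1)/2
= 11 × 290×291/2
= 11 × 42195
= 464145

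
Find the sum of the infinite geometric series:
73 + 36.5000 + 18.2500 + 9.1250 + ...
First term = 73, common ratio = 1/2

For |r| < 1, S = a / (1 - r)
S = 73 / (1 - (1/2))
S = 73 / (1/2)
S = 146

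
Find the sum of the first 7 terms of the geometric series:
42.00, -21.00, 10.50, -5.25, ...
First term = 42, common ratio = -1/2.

Sₙ = a(1 - rⁿ) / (1 - r)
S_7 = 42(1 - (-1/2)^7) / (1 - (-1/2))
S_7 = 42(1 - (-1/128)) / (3/2)
S_7 = 903/32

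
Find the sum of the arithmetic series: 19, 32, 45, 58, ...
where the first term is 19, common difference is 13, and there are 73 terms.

Sₙ = n/2 × (first + last)
Last term = a + (n-1)d = 19 + (73-1)×13 = 955
S_73 = 73/2 × (19 + 955)
S_73 = 73/2 × 974 = 35551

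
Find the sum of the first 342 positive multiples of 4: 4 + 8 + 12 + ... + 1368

Factor out 4: = 4(1 + 2 + ... + 342) = 4 × n(n+1)/2
= 4 × 342×343/2
= 4 × 58653
= 234612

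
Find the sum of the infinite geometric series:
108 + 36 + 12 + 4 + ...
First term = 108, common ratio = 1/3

For |r| < 1, S = a / (1 - r)
S = 108 / (1 - (1/3))
S = 108 / (2/3)
S = 162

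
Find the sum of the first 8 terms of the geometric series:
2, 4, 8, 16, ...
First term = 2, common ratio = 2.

Sₙ = a(1 - rⁿ) / (1 - r)
S_8 = 2(1 - 2^8) / (1 - 2)
S_8 = 2(1 - 256) / (-1)
S_8 = 510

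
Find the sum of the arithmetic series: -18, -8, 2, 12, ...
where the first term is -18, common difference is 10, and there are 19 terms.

Sₙ = n/2 × (first + last)
Last term = a + (n-1)d = -18 + (19-1)×10 = 162
S_19 = 19/2 × (-18 + 162)
S_19 = 19/2 × 144 = 1368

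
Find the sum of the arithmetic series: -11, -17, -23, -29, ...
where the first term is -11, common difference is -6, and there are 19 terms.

Sₙ = n/2 × (first + last)
Last term = a + (n-1)d = -11 + (19-1)×(-6) = -119
S_19 = 19/2 × (-11 + (-119))
S_19 = 19/2 × (-130) = -1235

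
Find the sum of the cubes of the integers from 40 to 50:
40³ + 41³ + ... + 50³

Use ∑_{k=1}^{n} k³ = [n(n+1)/2]², then subtract the first 39 terms.
∑_{k=1}^{50} k³ = [50×51/2]² = 1275² = 1625625
∑_{k=1}^{39} k³ = [39×40/2]² = 780² = 608400
∑_{k=40}^{50} k³ = 1625625 - 608400 = 1017225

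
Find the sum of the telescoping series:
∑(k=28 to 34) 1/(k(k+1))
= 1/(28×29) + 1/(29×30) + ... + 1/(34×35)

Partial fractions: 1/(k(k+1)) = 1/k - 1/(k+1)
The series telescopes:
= (1/28 - 1/29) + (1/29 - 1/30) + ... + (1/34 - 1/35)
= 1/28 - 1/35
= 1/140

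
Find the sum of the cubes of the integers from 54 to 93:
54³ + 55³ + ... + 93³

Use ∑_{k=1}^{n} k³ = [n(n+1)/2]², then subtract the first 53 terms.
∑_{k=1}^{93} k³ = [93×94/2]² = 4371² = 19105641
∑_{k=1}^{53} k³ = [53×54/2]² = 1431² = 2047761
∑_{k=54}^{93} k³ = 19105641 - 2047761 = 17057880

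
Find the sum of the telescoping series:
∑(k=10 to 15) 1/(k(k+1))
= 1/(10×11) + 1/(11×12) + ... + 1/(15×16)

Partial fractions: 1/(k(k+1)) = 1/k - 1/(k+1)
The series telescopes:
= (1/10 - 1/11) + (1/11 - 1/12) + ... + (1/15 - 1/16)
= 1/10 - 1/16
= 3/80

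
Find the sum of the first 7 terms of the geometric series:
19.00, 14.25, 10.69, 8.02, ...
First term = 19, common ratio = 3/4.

Sₙ = a(1 - rⁿ) / (1 - r)
S_7 = 19(1 - (3/4)^7) / (1 - (3/4))
S_7 = 19(1 - (2187/16384)) / (1/4)
S_7 = 269743/4096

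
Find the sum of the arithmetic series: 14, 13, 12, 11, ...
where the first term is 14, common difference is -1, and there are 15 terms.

Sₙ = n/2 × (first + last)
Last term = a + (n-1)d = 14 + (15-1)×(-1) = 0
S_15 = 15/2 × (14 + 0)
S_15 = 15/2 × 14 = 105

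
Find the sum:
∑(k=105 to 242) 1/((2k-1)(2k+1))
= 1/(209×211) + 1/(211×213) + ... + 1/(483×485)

Partial fractions: 1/((2k-1)(2k+1)) = (1/2)[1/(2k-1) - 1/(2k+1)]
The series telescopes:
= (1/2)[1/209 - 1/485]
= 138/101365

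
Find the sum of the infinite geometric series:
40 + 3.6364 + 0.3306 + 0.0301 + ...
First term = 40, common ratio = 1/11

For |r| < 1, S = a / (1 - r)
S = 40 / (1 - (1/11))
S = 40 / (10/11)
S = 44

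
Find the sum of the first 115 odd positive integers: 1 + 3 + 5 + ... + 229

Sum of first n odd numbers = n²
= 115²
= 13225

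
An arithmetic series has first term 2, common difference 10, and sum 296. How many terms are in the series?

Using S = n/2 × [2a + (n-1)d]
296 = n/2 × [2(2) + (n-1)(10)]
296 = n/2 × [4 + 10n - 10]
592 = n × [-6 + 10n]
10n² + (-6)n - 592 = 0
Discriminant: Δ = (-6)² - 4(10)(-592) = 36 + 23680 = 23716
√Δ = 154
n = [-(-6) + √Δ] / (2·10) = (6 + 154) / 20 = 160 / 20 = 8
(The negative root is discarded since n must be a positive integer.)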